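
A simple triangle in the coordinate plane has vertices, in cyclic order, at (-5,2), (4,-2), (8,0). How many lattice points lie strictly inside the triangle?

16

The shoelace formula gives twice the area as |[(-5)·(-2) − 4·2] + [4·0 − 8·(-2)] + [8·2 − (-5)·0]| = 34, so the area is 17.
Summing gcd(|Δx|,|Δy|) over the edges gives the boundary count: gcd(9,4) + gcd(4,2) + gcd(13,2) = 1+2+1 = 4.
By Pick's theorem A = I + B/2 − 1, so I = 17 − 4/2 + 1 = 16.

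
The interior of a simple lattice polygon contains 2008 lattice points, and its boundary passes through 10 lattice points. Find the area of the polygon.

Pick's theorem states A = I + B/2 − 1, so A = 2008 + 10/2 − 1 = 2012.

2012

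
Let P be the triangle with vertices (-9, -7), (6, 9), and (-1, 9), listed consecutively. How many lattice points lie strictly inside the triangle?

The shoelace formula gives twice the area as |[(-9)·9 − 6·(-7)] + [6·9 − (-1)·9] + [(-1)·(-7) − (-9)·9]| = 112, so the area is 56.
The number of boundary lattice points is Σ gcd(|Δx|,|Δy|) = gcd(15,16) + gcd(7,0) + gcd(8,16) = 1+7+8 = 16.
By Pick's theorem A = I + B/2 − 1, so I = 56 − 16/2 + 1 = 49.

49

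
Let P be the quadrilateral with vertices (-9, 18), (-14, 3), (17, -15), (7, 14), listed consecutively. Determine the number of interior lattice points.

The shoelace formula gives twice the area as |[(-9)·3 − (-14)·18] + [(-14)·(-15) − 17·3] + [17·14 − 7·(-15)] + [7·18 − (-9)·14]| = 979, so the area is 979/2.
Along each edge there are gcd(|Δx|,|Δy|)+1 lattice points, so counting each shared vertex once the boundary has gcd(5,15) + gcd(31,18) + gcd(10,29) + gcd(16,4) = 5+1+1+4 = 11.
Pick's theorem gives I = A − B/2 + 1 = 979/2 − 11/2 + 1 = 485.

485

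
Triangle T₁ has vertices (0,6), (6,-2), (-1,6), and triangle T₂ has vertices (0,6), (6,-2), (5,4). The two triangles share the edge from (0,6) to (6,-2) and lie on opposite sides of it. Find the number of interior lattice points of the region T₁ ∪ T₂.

17

The union is the simple quadrilateral with vertices (0,6), (-1,6), (6,-2), (5,4) in order.
Using the shoelace formula, 2A = |(0·6 − (-1)·6) + ((-1)·(-2) − 6·6) + (6·4 − 5·(-2)) + (5·6 − 0·4)| = 36, so the area is 18.
The number of boundary lattice points is Σ gcd(|Δx|,|Δy|) = gcd(1,0) + gcd(7,8) + gcd(1,6) + gcd(5,2) = 1+1+1+1 = 4.
By Pick's theorem I = A − B/2 + 1 = 18 − 4/2 + 1 = 17.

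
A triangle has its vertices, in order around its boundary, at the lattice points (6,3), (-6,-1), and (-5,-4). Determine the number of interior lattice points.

By the shoelace formula, twice the signed area is |(6·(-1) − (-6)·3) + ((-6)·(-4) − (-5)·(-1)) + ((-5)·3 − 6·(-4))| = 40, so the area is 20.
Along each edge there are gcd(|Δx|,|Δy|)+1 lattice points, so counting each shared vertex once the boundary has gcd(12,4) + gcd(1,3) + gcd(11,7) = 4+1+1 = 6.
By Pick's theorem A = I + B/2 − 1, so I = 20 − 6/2 + 1 = 18.

18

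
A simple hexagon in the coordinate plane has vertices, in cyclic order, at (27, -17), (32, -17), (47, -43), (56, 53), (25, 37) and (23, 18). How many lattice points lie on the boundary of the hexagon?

Summing gcd(|Δx|,|Δy|) over the edges gives the boundary count: gcd(5,0) + gcd(15,26) + gcd(9,96) + gcd(31,16) + gcd(2,19) + gcd(4,35) = 5+1+3+1+1+1 = 12.

12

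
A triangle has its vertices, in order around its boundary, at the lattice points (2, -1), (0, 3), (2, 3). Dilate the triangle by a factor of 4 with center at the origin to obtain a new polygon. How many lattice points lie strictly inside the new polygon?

Using the shoelace formula, 2A = |(2·3 − 0·(-1)) + (0·3 − 2·3) + (2·(-1) − 2·3)| = 8, so the area is 4.
The number of boundary lattice points is Σ gcd(|Δx|,|Δy|) = gcd(2,4) + gcd(2,0) + gcd(0,4) = 2+2+4 = 8.
Scaling by 4 multiplies the area by 4² = 16 (so the new area is 64) and multiplies the boundary lattice-point count by 4, giving 32.
By Pick's theorem, the interior count of the dilated polygon is 64 − 32/2 + 1 = 49.

49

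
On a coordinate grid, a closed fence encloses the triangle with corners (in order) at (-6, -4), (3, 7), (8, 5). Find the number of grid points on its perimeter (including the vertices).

Summing gcd(|Δx|,|Δy|) over the edges gives the boundary count: gcd(9,11) + gcd(5,2) + gcd(14,9) = 1+1+1 = 3.

3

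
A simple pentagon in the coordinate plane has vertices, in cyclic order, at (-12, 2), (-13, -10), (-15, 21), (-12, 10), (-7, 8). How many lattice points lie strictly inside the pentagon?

By the shoelace formula, twice the signed area is |[(-12)·(-10) − (-13)·2] + [(-13)·21 − (-15)·(-10)] + [(-15)·10 − (-12)·21] + [(-12)·8 − (-7)·10] + [(-7)·2 − (-12)·8]| = 119, so the area is 59.5.
Summing gcd(|Δx|,|Δy|) over the edges gives the boundary count: gcd(1,12) + gcd(2,31) + gcd(3,11) + gcd(5,2) + gcd(5,6) = 1+1+1+1+1 = 5.
Pick's theorem gives I = A − B/2 + 1 = 59.5 − 5/2 + 1 = 58.

58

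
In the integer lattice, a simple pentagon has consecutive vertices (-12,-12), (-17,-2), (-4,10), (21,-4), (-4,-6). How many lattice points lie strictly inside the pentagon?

By the shoelace formula, twice the signed area is |[(-12)·(-2) − (-17)·(-12)] + [(-17)·10 − (-4)·(-2)] + [(-4)·(-4) − 21·10] + [21·(-6) − (-4)·(-4)] + [(-4)·(-12) − (-12)·(-6)]| = 718, so the area is 359.
The number of boundary lattice points is Σ gcd(|Δx|,|Δy|) = gcd(5,10) + gcd(13,12) + gcd(25,14) + gcd(25,2) + gcd(8,6) = 5+1+1+1+2 = 10.
By Pick's theorem A = I + B/2 − 1, so I = 359 − 10/2 + 1 = 355.

355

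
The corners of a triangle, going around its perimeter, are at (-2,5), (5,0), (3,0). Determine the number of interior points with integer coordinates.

The shoelace formula gives twice the area as |[(-2)·0 − 5·5] + [5·0 − 3·0] + [3·5 − (-2)·0]| = 10, so the area is 5.
Along each edge there are gcd(|Δx|,|Δy|)+1 lattice points, so counting each shared vertex once the boundary has gcd(7,5) + gcd(2,0) + gcd(5,5) = 1+2+5 = 8.
By Pick's theorem A = I + B/2 − 1, so I = 5 − 8/2 + 1 = 2.

2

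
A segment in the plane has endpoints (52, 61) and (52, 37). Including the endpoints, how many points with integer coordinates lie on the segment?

The number of lattice points on a segment between lattice points is gcd(|Δx|,|Δy|) + 1 = gcd(0,24) + 1 = 24 + 1 = 25.

25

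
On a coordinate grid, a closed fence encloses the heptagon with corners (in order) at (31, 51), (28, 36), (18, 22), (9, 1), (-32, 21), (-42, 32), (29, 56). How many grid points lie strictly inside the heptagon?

Using the shoelace formula, 2A = |(31·36 − 28·51) + (28·22 − 18·36) + (18·1 − 9·22) + (9·21 − (-32)·1) + ((-32)·32 − (-42)·21) + ((-42)·56 − 29·32) + (29·51 − 31·56)| = 3982, so the area is 1991.
The number of boundary lattice points is Σ gcd(|Δx|,|Δy|) = gcd(3,15) + gcd(10,14) + gcd(9,21) + gcd(41,20) + gcd(10,11) + gcd(71,24) + gcd(2,5) = 3+2+3+1+1+1+1 = 12.
Pick's theorem gives I = A − B/2 + 1 = 1991 − 12/2 + 1 = 1986.

1986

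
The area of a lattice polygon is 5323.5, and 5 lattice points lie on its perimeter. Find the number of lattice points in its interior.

From Pick's theorem, I = A − B/2 + 1 = 5323.5 − 5/2 + 1 = 5322.

5322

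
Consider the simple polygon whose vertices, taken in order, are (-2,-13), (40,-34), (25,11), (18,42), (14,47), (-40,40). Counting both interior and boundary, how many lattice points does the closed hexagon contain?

The shoelace formula gives twice the area as |((-2)·(-34) − 40·(-13)) + (40·11 − 25·(-34)) + (25·42 − 18·11) + (18·47 − 14·42) + (14·40 − (-40)·47) + ((-40)·(-13) − (-2)·40)| = 6028, so the area is 3014.
Along each edge there are gcd(|Δx|,|Δy|)+1 lattice points, so counting each shared vertex once the boundary has gcd(42,21) + gcd(15,45) + gcd(7,31) + gcd(4,5) + gcd(54,7) + gcd(38,53) = 21+15+1+1+1+1 = 40.
Pick's theorem gives I = A − B/2 + 1 = 3014 − 40/2 + 1 = 2995, so the closed region contains I + B = 2995 + 40 = 3035 lattice points.

3035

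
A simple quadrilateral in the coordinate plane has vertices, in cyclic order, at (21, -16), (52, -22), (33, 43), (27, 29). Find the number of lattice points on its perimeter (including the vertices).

The number of boundary lattice points is Σ gcd(|Δx|,|Δy|) = gcd(31,6) + gcd(19,65) + gcd(6,14) + gcd(6,45) = 1+1+2+3 = 7.

7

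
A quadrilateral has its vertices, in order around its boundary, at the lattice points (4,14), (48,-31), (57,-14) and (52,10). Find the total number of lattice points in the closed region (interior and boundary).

1147

By the shoelace formula, twice the signed area is |[4·(-31) − 48·14] + [48·(-14) − 57·(-31)] + [57·10 − 52·(-14)] + [52·14 − 4·10]| = 2285, so the area is 1142.5.
Along each edge there are gcd(|Δx|,|Δy|)+1 lattice points, so counting each shared vertex once the boundary has gcd(44,45) + gcd(9,17) + gcd(5,24) + gcd(48,4) = 1+1+1+4 = 7.
Pick's theorem gives I = A − B/2 + 1 = 1142.5 − 7/2 + 1 = 1140, so the closed region contains I + B = 1140 + 7 = 1147 lattice points.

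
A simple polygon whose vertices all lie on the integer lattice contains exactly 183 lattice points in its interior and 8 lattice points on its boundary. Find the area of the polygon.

By Pick's theorem, A = I + B/2 − 1 = 183 + 8/2 − 1 = 186.

186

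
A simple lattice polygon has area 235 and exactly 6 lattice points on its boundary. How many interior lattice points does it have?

233

From Pick's theorem, I = A − B/2 + 1 = 235 − 6/2 + 1 = 233.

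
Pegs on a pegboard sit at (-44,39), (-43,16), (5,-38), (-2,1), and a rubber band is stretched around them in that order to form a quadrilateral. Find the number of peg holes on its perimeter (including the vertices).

Summing gcd(|Δx|,|Δy|) over the edges gives the boundary count: gcd(1,23) + gcd(48,54) + gcd(7,39) + gcd(42,38) = 1+6+1+2 = 10.

10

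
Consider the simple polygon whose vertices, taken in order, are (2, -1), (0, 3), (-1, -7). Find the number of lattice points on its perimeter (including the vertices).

Along each edge there are gcd(|Δx|,|Δy|)+1 lattice points, so counting each shared vertex once the boundary has gcd(2,4) + gcd(1,10) + gcd(3,6) = 2+1+3 = 6.

6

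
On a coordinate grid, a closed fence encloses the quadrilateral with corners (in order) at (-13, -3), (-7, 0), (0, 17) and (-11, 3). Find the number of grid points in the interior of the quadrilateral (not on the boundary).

57

Using the shoelace formula, 2A = |((-13)·0 − (-7)·(-3)) + ((-7)·17 − 0·0) + (0·3 − (-11)·17) + ((-11)·(-3) − (-13)·3)| = 119, so the area is 119/2.
The number of boundary lattice points is Σ gcd(|Δx|,|Δy|) = gcd(6,3) + gcd(7,17) + gcd(11,14) + gcd(2,6) = 3+1+1+2 = 7.
By Pick's theorem A = I + B/2 − 1, so I = 119/2 − 7/2 + 1 = 57.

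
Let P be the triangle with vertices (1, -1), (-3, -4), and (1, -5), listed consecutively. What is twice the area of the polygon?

16

The shoelace formula gives twice the area as |(1·(-4) − (-3)·(-1)) + ((-3)·(-5) − 1·(-4)) + (1·(-1) − 1·(-5))| = 16, so the area is 8.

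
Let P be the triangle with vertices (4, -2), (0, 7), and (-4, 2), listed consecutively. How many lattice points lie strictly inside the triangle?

By the shoelace formula, twice the signed area is |[4·7 − 0·(-2)] + [0·2 − (-4)·7] + [(-4)·(-2) − 4·2]| = 56, so the area is 28.
Along each edge there are gcd(|Δx|,|Δy|)+1 lattice points, so counting each shared vertex once the boundary has gcd(4,9) + gcd(4,5) + gcd(8,4) = 1+1+4 = 6.
Pick's theorem gives I = A − B/2 + 1 = 28 − 6/2 + 1 = 26.

26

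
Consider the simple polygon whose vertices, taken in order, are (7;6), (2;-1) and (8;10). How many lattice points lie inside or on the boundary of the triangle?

9

The shoelace formula gives twice the area as |(7·(-1) − 2·6) + (2·10 − 8·(-1)) + (8·6 − 7·10)| = 13, so the area is 6.5.
Summing gcd(|Δx|,|Δy|) over the edges gives the boundary count: gcd(5,7) + gcd(6,11) + gcd(1,4) = 1+1+1 = 3.
Pick's theorem gives I = A − B/2 + 1 = 6.5 − 3/2 + 1 = 6, so the closed region contains I + B = 6 + 3 = 9 lattice points.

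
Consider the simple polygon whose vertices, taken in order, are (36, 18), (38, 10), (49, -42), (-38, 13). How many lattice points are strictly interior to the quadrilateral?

By the shoelace formula, twice the signed area is |(36·10 − 38·18) + (38·(-42) − 49·10) + (49·13 − (-38)·(-42)) + ((-38)·18 − 36·13)| = 4521, so the area is 4521/2.
Summing gcd(|Δx|,|Δy|) over the edges gives the boundary count: gcd(2,8) + gcd(11,52) + gcd(87,55) + gcd(74,5) = 2+1+1+1 = 5.
Pick's theorem gives I = A − B/2 + 1 = 4521/2 − 5/2 + 1 = 2259.

2259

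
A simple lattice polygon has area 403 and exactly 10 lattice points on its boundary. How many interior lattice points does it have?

399

From Pick's theorem, I = A − B/2 + 1 = 403 − 10/2 + 1 = 399.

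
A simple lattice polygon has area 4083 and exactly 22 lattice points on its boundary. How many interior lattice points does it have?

4073

From Pick's theorem, I = A − B/2 + 1 = 4083 − 22/2 + 1 = 4073.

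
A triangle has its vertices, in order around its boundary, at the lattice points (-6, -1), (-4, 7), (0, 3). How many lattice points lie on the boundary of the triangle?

8

Summing gcd(|Δx|,|Δy|) over the edges gives the boundary count: gcd(2,8) + gcd(4,4) + gcd(6,4) = 2+4+2 = 8.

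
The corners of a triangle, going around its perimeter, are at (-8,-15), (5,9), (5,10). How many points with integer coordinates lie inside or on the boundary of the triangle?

Using the shoelace formula, 2A = |((-8)·9 − 5·(-15)) + (5·10 − 5·9) + (5·(-15) − (-8)·10)| = 13, so the area is 13/2.
Summing gcd(|Δx|,|Δy|) over the edges gives the boundary count: gcd(13,24) + gcd(0,1) + gcd(13,25) = 1+1+1 = 3.
Pick's theorem gives I = A − B/2 + 1 = 13/2 − 3/2 + 1 = 6, so the closed region contains I + B = 6 + 3 = 9 lattice points.

9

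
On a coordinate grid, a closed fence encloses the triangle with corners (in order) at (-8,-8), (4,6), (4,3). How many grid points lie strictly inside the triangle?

16

By the shoelace formula, twice the signed area is |((-8)·6 − 4·(-8)) + (4·3 − 4·6) + (4·(-8) − (-8)·3)| = 36, so the area is 18.
The number of boundary lattice points is Σ gcd(|Δx|,|Δy|) = gcd(12,14) + gcd(0,3) + gcd(12,11) = 2+3+1 = 6.
By Pick's theorem A = I + B/2 − 1, so I = 18 − 6/2 + 1 = 16.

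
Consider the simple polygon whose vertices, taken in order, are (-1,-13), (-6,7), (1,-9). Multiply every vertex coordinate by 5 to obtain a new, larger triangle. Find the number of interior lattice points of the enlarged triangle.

731

Using the shoelace formula, 2A = |[(-1)·7 − (-6)·(-13)] + [(-6)·(-9) − 1·7] + [1·(-13) − (-1)·(-9)]| = 60, so the area is 30.
The number of boundary lattice points is Σ gcd(|Δx|,|Δy|) = gcd(5,20) + gcd(7,16) + gcd(2,4) = 5+1+2 = 8.
Scaling by 5 multiplies the area by 5² = 25 (so the new area is 750) and multiplies the boundary lattice-point count by 5, giving 40.
By Pick's theorem, the interior count of the dilated polygon is 750 − 40/2 + 1 = 731.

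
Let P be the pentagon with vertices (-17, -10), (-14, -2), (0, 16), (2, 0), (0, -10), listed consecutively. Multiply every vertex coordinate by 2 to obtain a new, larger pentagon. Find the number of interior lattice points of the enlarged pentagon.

By the shoelace formula, twice the signed area is |((-17)·(-2) − (-14)·(-10)) + ((-14)·16 − 0·(-2)) + (0·0 − 2·16) + (2·(-10) − 0·0) + (0·(-10) − (-17)·(-10))| = 552, so the area is 276.
Along each edge there are gcd(|Δx|,|Δy|)+1 lattice points, so counting each shared vertex once the boundary has gcd(3,8) + gcd(14,18) + gcd(2,16) + gcd(2,10) + gcd(17,0) = 1+2+2+2+17 = 24.
Scaling by 2 multiplies the area by 2² = 4 (so the new area is 1104) and multiplies the boundary lattice-point count by 2, giving 48.
By Pick's theorem, the interior count of the dilated polygon is 1104 − 48/2 + 1 = 1081.

1081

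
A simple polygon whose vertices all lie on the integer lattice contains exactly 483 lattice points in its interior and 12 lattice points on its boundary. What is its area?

Pick's theorem states A = I + B/2 − 1, so A = 483 + 12/2 − 1 = 488.

488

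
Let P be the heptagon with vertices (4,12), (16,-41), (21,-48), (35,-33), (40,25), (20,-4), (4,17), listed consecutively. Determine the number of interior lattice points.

1293

By the shoelace formula, twice the signed area is |(4·(-41) − 16·12) + (16·(-48) − 21·(-41)) + (21·(-33) − 35·(-48)) + (35·25 − 40·(-33)) + (40·(-4) − 20·25) + (20·17 − 4·(-4)) + (4·12 − 4·17)| = 2595, so the area is 2595/2.
Along each edge there are gcd(|Δx|,|Δy|)+1 lattice points, so counting each shared vertex once the boundary has gcd(12,53) + gcd(5,7) + gcd(14,15) + gcd(5,58) + gcd(20,29) + gcd(16,21) + gcd(0,5) = 1+1+1+1+1+1+5 = 11.
By Pick's theorem A = I + B/2 − 1, so I = 2595/2 − 11/2 + 1 = 1293.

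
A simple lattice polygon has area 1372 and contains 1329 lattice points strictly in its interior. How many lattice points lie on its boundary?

Pick's theorem gives A = I + B/2 − 1, so B = 2(A − I + 1) = 2(1372 − 1329 + 1) = 88.

88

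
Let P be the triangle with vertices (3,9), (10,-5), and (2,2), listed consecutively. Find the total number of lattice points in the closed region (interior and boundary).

By the shoelace formula, twice the signed area is |(3·(-5) − 10·9) + (10·2 − 2·(-5)) + (2·9 − 3·2)| = 63, so the area is 63/2.
Summing gcd(|Δx|,|Δy|) over the edges gives the boundary count: gcd(7,14) + gcd(8,7) + gcd(1,7) = 7+1+1 = 9.
Pick's theorem gives I = A − B/2 + 1 = 63/2 − 9/2 + 1 = 28, so the closed region contains I + B = 28 + 9 = 37 lattice points.

37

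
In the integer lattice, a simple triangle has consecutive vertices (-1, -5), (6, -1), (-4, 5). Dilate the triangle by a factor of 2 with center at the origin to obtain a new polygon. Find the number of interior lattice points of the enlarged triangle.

The shoelace formula gives twice the area as |[(-1)·(-1) − 6·(-5)] + [6·5 − (-4)·(-1)] + [(-4)·(-5) − (-1)·5]| = 82, so the area is 41.
Along each edge there are gcd(|Δx|,|Δy|)+1 lattice points, so counting each shared vertex once the boundary has gcd(7,4) + gcd(10,6) + gcd(3,10) = 1+2+1 = 4.
Scaling by 2 multiplies the area by 2² = 4 (so the new area is 164) and multiplies the boundary lattice-point count by 2, giving 8.
By Pick's theorem, the interior count of the dilated polygon is 164 − 8/2 + 1 = 161.

161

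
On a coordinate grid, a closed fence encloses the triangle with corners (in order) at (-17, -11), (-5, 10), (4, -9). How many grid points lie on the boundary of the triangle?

5

Along each edge there are gcd(|Δx|,|Δy|)+1 lattice points, so counting each shared vertex once the boundary has gcd(12,21) + gcd(9,19) + gcd(21,2) = 3+1+1 = 5.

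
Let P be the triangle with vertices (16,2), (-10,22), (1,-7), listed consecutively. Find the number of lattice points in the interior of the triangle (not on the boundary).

By the shoelace formula, twice the signed area is |[16·22 − (-10)·2] + [(-10)·(-7) − 1·22] + [1·2 − 16·(-7)]| = 534, so the area is 267.
Along each edge there are gcd(|Δx|,|Δy|)+1 lattice points, so counting each shared vertex once the boundary has gcd(26,20) + gcd(11,29) + gcd(15,9) = 2+1+3 = 6.
By Pick's theorem A = I + B/2 − 1, so I = 267 − 6/2 + 1 = 265.

265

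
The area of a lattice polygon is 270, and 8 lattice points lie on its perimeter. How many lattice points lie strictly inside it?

267

Pick's theorem A = I + B/2 − 1 rearranges to I = A − B/2 + 1 = 270 − 8/2 + 1 = 267.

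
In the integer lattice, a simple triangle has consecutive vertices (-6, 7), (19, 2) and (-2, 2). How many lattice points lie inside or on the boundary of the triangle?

The shoelace formula gives twice the area as |((-6)·2 − 19·7) + (19·2 − (-2)·2) + ((-2)·7 − (-6)·2)| = 105, so the area is 52.5.
Along each edge there are gcd(|Δx|,|Δy|)+1 lattice points, so counting each shared vertex once the boundary has gcd(25,5) + gcd(21,0) + gcd(4,5) = 5+21+1 = 27.
Pick's theorem gives I = A − B/2 + 1 = 52.5 − 27/2 + 1 = 40, so the closed region contains I + B = 40 + 27 = 67 lattice points.

67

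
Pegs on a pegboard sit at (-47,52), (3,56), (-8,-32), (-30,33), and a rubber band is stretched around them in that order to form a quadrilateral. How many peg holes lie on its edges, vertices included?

15

Summing gcd(|Δx|,|Δy|) over the edges gives the boundary count: gcd(50,4) + gcd(11,88) + gcd(22,65) + gcd(17,19) = 2+11+1+1 = 15.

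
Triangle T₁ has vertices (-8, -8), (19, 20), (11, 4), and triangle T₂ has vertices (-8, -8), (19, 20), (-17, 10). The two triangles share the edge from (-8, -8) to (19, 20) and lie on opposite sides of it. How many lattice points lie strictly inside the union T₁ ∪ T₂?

The union is the simple quadrilateral with vertices (-8, -8), (11, 4), (19, 20), (-17, 10) in order.
Using the shoelace formula, 2A = |((-8)·4 − 11·(-8)) + (11·20 − 19·4) + (19·10 − (-17)·20) + ((-17)·(-8) − (-8)·10)| = 946, so the area is 473.
The number of boundary lattice points is Σ gcd(|Δx|,|Δy|) = gcd(19,12) + gcd(8,16) + gcd(36,10) + gcd(9,18) = 1+8+2+9 = 20.
By Pick's theorem I = A − B/2 + 1 = 473 − 20/2 + 1 = 464.

464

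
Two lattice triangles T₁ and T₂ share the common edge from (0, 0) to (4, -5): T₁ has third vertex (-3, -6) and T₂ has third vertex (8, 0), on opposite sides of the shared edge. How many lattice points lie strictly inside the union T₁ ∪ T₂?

The union is the simple quadrilateral with vertices (0, 0), (-3, -6), (4, -5), (8, 0) in order.
By the shoelace formula, twice the signed area is |(0·(-6) − (-3)·0) + ((-3)·(-5) − 4·(-6)) + (4·0 − 8·(-5)) + (8·0 − 0·0)| = 79, so the area is 39.5.
Along each edge there are gcd(|Δx|,|Δy|)+1 lattice points, so counting each shared vertex once the boundary has gcd(3,6) + gcd(7,1) + gcd(4,5) + gcd(8,0) = 3+1+1+8 = 13.
By Pick's theorem I = A − B/2 + 1 = 39.5 − 13/2 + 1 = 34.

34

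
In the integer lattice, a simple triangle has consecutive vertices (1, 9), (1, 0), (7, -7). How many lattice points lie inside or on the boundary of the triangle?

34

By the shoelace formula, twice the signed area is |(1·0 − 1·9) + (1·(-7) − 7·0) + (7·9 − 1·(-7))| = 54, so the area is 27.
Along each edge there are gcd(|Δx|,|Δy|)+1 lattice points, so counting each shared vertex once the boundary has gcd(0,9) + gcd(6,7) + gcd(6,16) = 9+1+2 = 12.
Pick's theorem gives I = A − B/2 + 1 = 27 − 12/2 + 1 = 22, so the closed region contains I + B = 22 + 12 = 34 lattice points.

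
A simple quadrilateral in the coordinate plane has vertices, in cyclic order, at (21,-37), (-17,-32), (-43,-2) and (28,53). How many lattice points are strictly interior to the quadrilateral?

3506

Using the shoelace formula, 2A = |(21·(-32) − (-17)·(-37)) + ((-17)·(-2) − (-43)·(-32)) + ((-43)·53 − 28·(-2)) + (28·(-37) − 21·53)| = 7015, so the area is 3507.5.
Summing gcd(|Δx|,|Δy|) over the edges gives the boundary count: gcd(38,5) + gcd(26,30) + gcd(71,55) + gcd(7,90) = 1+2+1+1 = 5.
Pick's theorem gives I = A − B/2 + 1 = 3507.5 − 5/2 + 1 = 3506.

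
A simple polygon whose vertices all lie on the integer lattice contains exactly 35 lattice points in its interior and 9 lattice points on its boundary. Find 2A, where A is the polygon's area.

77

Pick's theorem states A = I + B/2 − 1, so A = 35 + 9/2 − 1 = 77/2.
Hence 2A = 77.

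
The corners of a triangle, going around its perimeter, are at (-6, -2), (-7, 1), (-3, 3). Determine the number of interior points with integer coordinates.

By the shoelace formula, twice the signed area is |((-6)·1 − (-7)·(-2)) + ((-7)·3 − (-3)·1) + ((-3)·(-2) − (-6)·3)| = 14, so the area is 7.
Along each edge there are gcd(|Δx|,|Δy|)+1 lattice points, so counting each shared vertex once the boundary has gcd(1,3) + gcd(4,2) + gcd(3,5) = 1+2+1 = 4.
Pick's theorem gives I = A − B/2 + 1 = 7 − 4/2 + 1 = 6.

6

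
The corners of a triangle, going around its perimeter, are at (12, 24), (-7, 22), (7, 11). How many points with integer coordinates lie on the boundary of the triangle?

The number of boundary lattice points is Σ gcd(|Δx|,|Δy|) = gcd(19,2) + gcd(14,11) + gcd(5,13) = 1+1+1 = 3.

3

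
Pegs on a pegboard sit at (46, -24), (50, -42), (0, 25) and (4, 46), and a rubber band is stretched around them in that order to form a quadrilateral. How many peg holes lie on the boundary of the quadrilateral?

Along each edge there are gcd(|Δx|,|Δy|)+1 lattice points, so counting each shared vertex once the boundary has gcd(4,18) + gcd(50,67) + gcd(4,21) + gcd(42,70) = 2+1+1+14 = 18.

18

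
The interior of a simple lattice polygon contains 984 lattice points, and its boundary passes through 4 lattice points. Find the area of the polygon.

Pick's theorem states A = I + B/2 − 1, so A = 984 + 4/2 − 1 = 985.

985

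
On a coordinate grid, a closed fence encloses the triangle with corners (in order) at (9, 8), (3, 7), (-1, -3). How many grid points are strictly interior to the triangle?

27

Using the shoelace formula, 2A = |(9·7 − 3·8) + (3·(-3) − (-1)·7) + ((-1)·8 − 9·(-3))| = 56, so the area is 28.
Along each edge there are gcd(|Δx|,|Δy|)+1 lattice points, so counting each shared vertex once the boundary has gcd(6,1) + gcd(4,10) + gcd(10,11) = 1+2+1 = 4.
By Pick's theorem A = I + B/2 − 1, so I = 28 − 4/2 + 1 = 27.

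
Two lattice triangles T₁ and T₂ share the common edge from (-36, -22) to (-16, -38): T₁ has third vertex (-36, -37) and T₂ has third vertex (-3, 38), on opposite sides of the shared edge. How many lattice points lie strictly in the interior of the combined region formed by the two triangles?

The union is the simple quadrilateral with vertices (-36, -22), (-36, -37), (-16, -38), (-3, 38) in order.
The shoelace formula gives twice the area as |((-36)·(-37) − (-36)·(-22)) + ((-36)·(-38) − (-16)·(-37)) + ((-16)·38 − (-3)·(-38)) + ((-3)·(-22) − (-36)·38)| = 2028, so the area is 1014.
Along each edge there are gcd(|Δx|,|Δy|)+1 lattice points, so counting each shared vertex once the boundary has gcd(0,15) + gcd(20,1) + gcd(13,76) + gcd(33,60) = 15+1+1+3 = 20.
By Pick's theorem I = A − B/2 + 1 = 1014 − 20/2 + 1 = 1005.

1005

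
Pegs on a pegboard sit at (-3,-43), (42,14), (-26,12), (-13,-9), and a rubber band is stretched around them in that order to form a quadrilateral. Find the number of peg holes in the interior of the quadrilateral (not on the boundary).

1774

By the shoelace formula, twice the signed area is |((-3)·14 − 42·(-43)) + (42·12 − (-26)·14) + ((-26)·(-9) − (-13)·12) + ((-13)·(-43) − (-3)·(-9))| = 3554, so the area is 1777.
Summing gcd(|Δx|,|Δy|) over the edges gives the boundary count: gcd(45,57) + gcd(68,2) + gcd(13,21) + gcd(10,34) = 3+2+1+2 = 8.
By Pick's theorem A = I + B/2 − 1, so I = 1777 − 8/2 + 1 = 1774.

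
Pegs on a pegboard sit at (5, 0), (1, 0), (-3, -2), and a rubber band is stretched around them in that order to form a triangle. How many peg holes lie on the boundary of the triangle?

Along each edge there are gcd(|Δx|,|Δy|)+1 lattice points, so counting each shared vertex once the boundary has gcd(4,0) + gcd(4,2) + gcd(8,2) = 4+2+2 = 8.

8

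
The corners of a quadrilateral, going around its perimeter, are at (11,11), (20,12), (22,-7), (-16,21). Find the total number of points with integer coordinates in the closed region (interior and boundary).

By the shoelace formula, twice the signed area is |(11·12 − 20·11) + (20·(-7) − 22·12) + (22·21 − (-16)·(-7)) + ((-16)·11 − 11·21)| = 549, so the area is 274.5.
Along each edge there are gcd(|Δx|,|Δy|)+1 lattice points, so counting each shared vertex once the boundary has gcd(9,1) + gcd(2,19) + gcd(38,28) + gcd(27,10) = 1+1+2+1 = 5.
Pick's theorem gives I = A − B/2 + 1 = 274.5 − 5/2 + 1 = 273, so the closed region contains I + B = 273 + 5 = 278 lattice points.

278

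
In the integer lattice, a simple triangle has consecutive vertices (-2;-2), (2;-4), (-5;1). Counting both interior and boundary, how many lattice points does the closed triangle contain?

7

By the shoelace formula, twice the signed area is |[(-2)·(-4) − 2·(-2)] + [2·1 − (-5)·(-4)] + [(-5)·(-2) − (-2)·1]| = 6, so the area is 3.
Along each edge there are gcd(|Δx|,|Δy|)+1 lattice points, so counting each shared vertex once the boundary has gcd(4,2) + gcd(7,5) + gcd(3,3) = 2+1+3 = 6.
Pick's theorem gives I = A − B/2 + 1 = 3 − 6/2 + 1 = 1, so the closed region contains I + B = 1 + 6 = 7 lattice points.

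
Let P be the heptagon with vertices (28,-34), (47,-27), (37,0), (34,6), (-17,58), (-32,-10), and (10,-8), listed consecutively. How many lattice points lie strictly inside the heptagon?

Using the shoelace formula, 2A = |[28·(-27) − 47·(-34)] + [47·0 − 37·(-27)] + [37·6 − 34·0] + [34·58 − (-17)·6] + [(-17)·(-10) − (-32)·58] + [(-32)·(-8) − 10·(-10)] + [10·(-34) − 28·(-8)]| = 6403, so the area is 6403/2.
Along each edge there are gcd(|Δx|,|Δy|)+1 lattice points, so counting each shared vertex once the boundary has gcd(19,7) + gcd(10,27) + gcd(3,6) + gcd(51,52) + gcd(15,68) + gcd(42,2) + gcd(18,26) = 1+1+3+1+1+2+2 = 11.
By Pick's theorem A = I + B/2 − 1, so I = 6403/2 − 11/2 + 1 = 3197.

3197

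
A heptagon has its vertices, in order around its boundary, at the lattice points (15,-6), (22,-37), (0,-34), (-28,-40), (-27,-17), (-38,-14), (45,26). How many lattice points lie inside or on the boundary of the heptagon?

The shoelace formula gives twice the area as |(15·(-37) − 22·(-6)) + (22·(-34) − 0·(-37)) + (0·(-40) − (-28)·(-34)) + ((-28)·(-17) − (-27)·(-40)) + ((-27)·(-14) − (-38)·(-17)) + ((-38)·26 − 45·(-14)) + (45·(-6) − 15·26)| = 4013, so the area is 4013/2.
Along each edge there are gcd(|Δx|,|Δy|)+1 lattice points, so counting each shared vertex once the boundary has gcd(7,31) + gcd(22,3) + gcd(28,6) + gcd(1,23) + gcd(11,3) + gcd(83,40) + gcd(30,32) = 1+1+2+1+1+1+2 = 9.
Pick's theorem gives I = A − B/2 + 1 = 4013/2 − 9/2 + 1 = 2003, so the closed region contains I + B = 2003 + 9 = 2012 lattice points.

2012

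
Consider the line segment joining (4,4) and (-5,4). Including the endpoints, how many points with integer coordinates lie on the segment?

10

The number of lattice points on a segment between lattice points is gcd(|Δx|,|Δy|) + 1 = gcd(9,0) + 1 = 9 + 1 = 10.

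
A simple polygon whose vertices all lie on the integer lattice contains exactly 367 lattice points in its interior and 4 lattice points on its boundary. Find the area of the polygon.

By Pick's theorem, A = I + B/2 − 1 = 367 + 4/2 − 1 = 368.

368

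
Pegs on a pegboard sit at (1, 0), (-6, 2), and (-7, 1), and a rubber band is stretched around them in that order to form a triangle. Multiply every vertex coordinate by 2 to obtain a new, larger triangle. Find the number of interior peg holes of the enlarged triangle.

The shoelace formula gives twice the area as |(1·2 − (-6)·0) + ((-6)·1 − (-7)·2) + ((-7)·0 − 1·1)| = 9, so the area is 4.5.
Summing gcd(|Δx|,|Δy|) over the edges gives the boundary count: gcd(7,2) + gcd(1,1) + gcd(8,1) = 1+1+1 = 3.
Scaling by 2 multiplies the area by 2² = 4 (so the new area is 18) and multiplies the boundary lattice-point count by 2, giving 6.
By Pick's theorem, the interior count of the dilated polygon is 18 − 6/2 + 1 = 16.

16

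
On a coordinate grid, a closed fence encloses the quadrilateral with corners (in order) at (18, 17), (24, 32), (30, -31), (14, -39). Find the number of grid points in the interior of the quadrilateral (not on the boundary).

By the shoelace formula, twice the signed area is |[18·32 − 24·17] + [24·(-31) − 30·32] + [30·(-39) − 14·(-31)] + [14·17 − 18·(-39)]| = 1332, so the area is 666.
The number of boundary lattice points is Σ gcd(|Δx|,|Δy|) = gcd(6,15) + gcd(6,63) + gcd(16,8) + gcd(4,56) = 3+3+8+4 = 18.
Pick's theorem gives I = A − B/2 + 1 = 666 − 18/2 + 1 = 658.

658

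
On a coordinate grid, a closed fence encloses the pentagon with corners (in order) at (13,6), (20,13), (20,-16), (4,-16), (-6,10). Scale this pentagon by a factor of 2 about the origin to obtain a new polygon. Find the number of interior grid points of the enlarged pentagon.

The shoelace formula gives twice the area as |(13·13 − 20·6) + (20·(-16) − 20·13) + (20·(-16) − 4·(-16)) + (4·10 − (-6)·(-16)) + ((-6)·6 − 13·10)| = 1009, so the area is 1009/2.
Summing gcd(|Δx|,|Δy|) over the edges gives the boundary count: gcd(7,7) + gcd(0,29) + gcd(16,0) + gcd(10,26) + gcd(19,4) = 7+29+16+2+1 = 55.
Scaling by 2 multiplies the area by 2² = 4 (so the new area is 2018) and multiplies the boundary lattice-point count by 2, giving 110.
By Pick's theorem, the interior count of the dilated polygon is 2018 − 110/2 + 1 = 1964.

1964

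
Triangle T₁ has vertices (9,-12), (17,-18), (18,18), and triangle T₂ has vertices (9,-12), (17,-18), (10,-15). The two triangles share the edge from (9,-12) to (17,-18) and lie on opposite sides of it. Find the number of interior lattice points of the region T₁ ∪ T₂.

The union is the simple quadrilateral with vertices (9,-12), (18,18), (17,-18), (10,-15) in order.
Using the shoelace formula, 2A = |[9·18 − 18·(-12)] + [18·(-18) − 17·18] + [17·(-15) − 10·(-18)] + [10·(-12) − 9·(-15)]| = 312, so the area is 156.
Along each edge there are gcd(|Δx|,|Δy|)+1 lattice points, so counting each shared vertex once the boundary has gcd(9,30) + gcd(1,36) + gcd(7,3) + gcd(1,3) = 3+1+1+1 = 6.
By Pick's theorem I = A − B/2 + 1 = 156 − 6/2 + 1 = 154.

154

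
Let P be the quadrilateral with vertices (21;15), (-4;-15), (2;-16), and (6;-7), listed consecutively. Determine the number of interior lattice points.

By the shoelace formula, twice the signed area is |[21·(-15) − (-4)·15] + [(-4)·(-16) − 2·(-15)] + [2·(-7) − 6·(-16)] + [6·15 − 21·(-7)]| = 158, so the area is 79.
Summing gcd(|Δx|,|Δy|) over the edges gives the boundary count: gcd(25,30) + gcd(6,1) + gcd(4,9) + gcd(15,22) = 5+1+1+1 = 8.
Pick's theorem gives I = A − B/2 + 1 = 79 − 8/2 + 1 = 76.

76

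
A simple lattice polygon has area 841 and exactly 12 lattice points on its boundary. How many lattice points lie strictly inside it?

836

From Pick's theorem, I = A − B/2 + 1 = 841 − 12/2 + 1 = 836.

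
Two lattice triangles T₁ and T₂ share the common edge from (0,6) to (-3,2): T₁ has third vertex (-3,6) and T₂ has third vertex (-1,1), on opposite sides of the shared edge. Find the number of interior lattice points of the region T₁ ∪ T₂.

8

The union is the simple quadrilateral with vertices (0,6), (-3,6), (-3,2), (-1,1) in order.
By the shoelace formula, twice the signed area is |[0·6 − (-3)·6] + [(-3)·2 − (-3)·6] + [(-3)·1 − (-1)·2] + [(-1)·6 − 0·1]| = 23, so the area is 23/2.
The number of boundary lattice points is Σ gcd(|Δx|,|Δy|) = gcd(3,0) + gcd(0,4) + gcd(2,1) + gcd(1,5) = 3+4+1+1 = 9.
By Pick's theorem I = A − B/2 + 1 = 23/2 − 9/2 + 1 = 8.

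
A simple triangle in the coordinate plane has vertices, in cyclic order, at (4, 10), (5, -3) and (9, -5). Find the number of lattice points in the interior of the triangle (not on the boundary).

Using the shoelace formula, 2A = |(4·(-3) − 5·10) + (5·(-5) − 9·(-3)) + (9·10 − 4·(-5))| = 50, so the area is 25.
The number of boundary lattice points is Σ gcd(|Δx|,|Δy|) = gcd(1,13) + gcd(4,2) + gcd(5,15) = 1+2+5 = 8.
By Pick's theorem A = I + B/2 − 1, so I = 25 − 8/2 + 1 = 22.

22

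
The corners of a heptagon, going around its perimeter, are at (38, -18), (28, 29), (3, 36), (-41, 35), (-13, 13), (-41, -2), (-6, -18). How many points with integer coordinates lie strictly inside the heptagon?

Using the shoelace formula, 2A = |[38·29 − 28·(-18)] + [28·36 − 3·29] + [3·35 − (-41)·36] + [(-41)·13 − (-13)·35] + [(-13)·(-2) − (-41)·13] + [(-41)·(-18) − (-6)·(-2)] + [(-6)·(-18) − 38·(-18)]| = 6107, so the area is 6107/2.
Summing gcd(|Δx|,|Δy|) over the edges gives the boundary count: gcd(10,47) + gcd(25,7) + gcd(44,1) + gcd(28,22) + gcd(28,15) + gcd(35,16) + gcd(44,0) = 1+1+1+2+1+1+44 = 51.
By Pick's theorem A = I + B/2 − 1, so I = 6107/2 − 51/2 + 1 = 3029.

3029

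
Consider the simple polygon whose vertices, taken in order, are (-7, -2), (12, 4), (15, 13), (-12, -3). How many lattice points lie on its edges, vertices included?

6

The number of boundary lattice points is Σ gcd(|Δx|,|Δy|) = gcd(19,6) + gcd(3,9) + gcd(27,16) + gcd(5,1) = 1+3+1+1 = 6.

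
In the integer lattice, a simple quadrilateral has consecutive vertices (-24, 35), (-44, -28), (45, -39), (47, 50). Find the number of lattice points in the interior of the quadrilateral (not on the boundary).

Using the shoelace formula, 2A = |[(-24)·(-28) − (-44)·35] + [(-44)·(-39) − 45·(-28)] + [45·50 − 47·(-39)] + [47·35 − (-24)·50]| = 12116, so the area is 6058.
Along each edge there are gcd(|Δx|,|Δy|)+1 lattice points, so counting each shared vertex once the boundary has gcd(20,63) + gcd(89,11) + gcd(2,89) + gcd(71,15) = 1+1+1+1 = 4.
By Pick's theorem A = I + B/2 − 1, so I = 6058 − 4/2 + 1 = 6057.

6057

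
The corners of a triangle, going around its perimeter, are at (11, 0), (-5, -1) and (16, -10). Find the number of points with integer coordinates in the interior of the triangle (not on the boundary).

By the shoelace formula, twice the signed area is |(11·(-1) − (-5)·0) + ((-5)·(-10) − 16·(-1)) + (16·0 − 11·(-10))| = 165, so the area is 165/2.
Summing gcd(|Δx|,|Δy|) over the edges gives the boundary count: gcd(16,1) + gcd(21,9) + gcd(5,10) = 1+3+5 = 9.
Pick's theorem gives I = A − B/2 + 1 = 165/2 − 9/2 + 1 = 79.

79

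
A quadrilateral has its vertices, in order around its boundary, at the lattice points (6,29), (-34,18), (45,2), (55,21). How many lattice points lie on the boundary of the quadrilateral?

4

Summing gcd(|Δx|,|Δy|) over the edges gives the boundary count: gcd(40,11) + gcd(79,16) + gcd(10,19) + gcd(49,8) = 1+1+1+1 = 4.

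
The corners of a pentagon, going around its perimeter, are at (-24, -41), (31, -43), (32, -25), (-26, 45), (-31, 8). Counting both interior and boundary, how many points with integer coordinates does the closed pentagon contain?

Using the shoelace formula, 2A = |((-24)·(-43) − 31·(-41)) + (31·(-25) − 32·(-43)) + (32·45 − (-26)·(-25)) + ((-26)·8 − (-31)·45) + ((-31)·(-41) − (-24)·8)| = 6344, so the area is 3172.
Along each edge there are gcd(|Δx|,|Δy|)+1 lattice points, so counting each shared vertex once the boundary has gcd(55,2) + gcd(1,18) + gcd(58,70) + gcd(5,37) + gcd(7,49) = 1+1+2+1+7 = 12.
Pick's theorem gives I = A − B/2 + 1 = 3172 − 12/2 + 1 = 3167, so the closed region contains I + B = 3167 + 12 = 3179 lattice points.

3179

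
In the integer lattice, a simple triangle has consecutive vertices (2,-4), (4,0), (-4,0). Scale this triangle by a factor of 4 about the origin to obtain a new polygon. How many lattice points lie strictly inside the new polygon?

233

Using the shoelace formula, 2A = |[2·0 − 4·(-4)] + [4·0 − (-4)·0] + [(-4)·(-4) − 2·0]| = 32, so the area is 16.
The number of boundary lattice points is Σ gcd(|Δx|,|Δy|) = gcd(2,4) + gcd(8,0) + gcd(6,4) = 2+8+2 = 12.
Scaling by 4 multiplies the area by 4² = 16 (so the new area is 256) and multiplies the boundary lattice-point count by 4, giving 48.
By Pick's theorem, the interior count of the dilated polygon is 256 − 48/2 + 1 = 233.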